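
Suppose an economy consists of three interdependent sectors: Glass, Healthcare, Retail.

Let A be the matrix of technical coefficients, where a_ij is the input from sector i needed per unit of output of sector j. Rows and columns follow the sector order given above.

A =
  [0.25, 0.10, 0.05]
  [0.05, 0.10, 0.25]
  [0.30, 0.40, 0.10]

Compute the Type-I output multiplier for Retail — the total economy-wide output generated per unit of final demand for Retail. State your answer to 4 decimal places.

I − A =
  [   0.75    -0.10    -0.05]
  [  -0.05     0.90    -0.25]
  [  -0.30    -0.40     0.90]
Cofactors of I−A, C_ij = (−1)^(i+j)·(minor ij) (rows/columns in the sector order above):
  C_11 = (0.90)(0.90) − (-0.25)(-0.40) = 0.7100
  C_12 = −[(-0.05)(0.90) − (-0.25)(-0.30)] = 0.1200
  C_13 = (-0.05)(-0.40) − (0.90)(-0.30) = 0.2900
  C_21 = −[(-0.10)(0.90) − (-0.05)(-0.40)] = 0.1100
  C_22 = (0.75)(0.90) − (-0.05)(-0.30) = 0.6600
  C_23 = −[(0.75)(-0.40) − (-0.10)(-0.30)] = 0.3300
  C_31 = (-0.10)(-0.25) − (-0.05)(0.90) = 0.0700
  C_32 = −[(0.75)(-0.25) − (-0.05)(-0.05)] = 0.1900
  C_33 = (0.75)(0.90) − (-0.10)(-0.05) = 0.6700
det(I−A) = Σ_j (I−A)_1j·C_1j = (0.75)(0.7100) + (-0.10)(0.1200) + (-0.05)(0.2900) = 0.5060
adj(I−A) = Cᵀ =
  [ 0.7100   0.1100   0.0700]
  [ 0.1200   0.6600   0.1900]
  [ 0.2900   0.3300   0.6700]
(I − A)⁻¹ = adj(I−A) / det(I−A) ≈
  [   1.40316     0.21739     0.13834]
  [   0.23715     1.30435     0.37549]
  [   0.57312     0.65217     1.32411]
The output multiplier for sector j is the column-j sum of the Leontief inverse (I − A)⁻¹ = adj(I−A) / det(I−A).
Column 3 of adj(I−A): (0.0700, 0.1900, 0.6700); det(I−A) = 0.5060.
m_3 = (0.0700 + 0.1900 + 0.6700) / 0.5060 = 0.93 / 0.5060 ≈ 1.8379.

m_3 = 1.8379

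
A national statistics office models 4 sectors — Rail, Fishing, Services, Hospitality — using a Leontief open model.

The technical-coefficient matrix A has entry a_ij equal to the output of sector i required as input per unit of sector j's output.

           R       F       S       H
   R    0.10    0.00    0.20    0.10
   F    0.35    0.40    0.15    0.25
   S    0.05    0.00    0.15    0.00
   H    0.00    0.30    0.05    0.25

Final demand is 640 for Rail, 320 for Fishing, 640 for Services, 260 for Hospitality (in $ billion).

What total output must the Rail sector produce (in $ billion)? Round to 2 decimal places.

I − A =
  [   0.90     0.00    -0.20    -0.10]
  [  -0.35     0.60    -0.15    -0.25]
  [  -0.05     0.00     0.85     0.00]
  [   0.00    -0.30    -0.05     0.75]
Compute the cofactors C_ij = (−1)^(i+j)·(3×3 minor ij) of I−A; the adjugate is their transpose:
adj(I−A) = Cᵀ =
  [ 0.318750   0.025500   0.082500   0.051000]
  [ 0.229375   0.566000   0.166750   0.219250]
  [ 0.018750   0.001500   0.327000   0.003000]
  [ 0.093000   0.226500   0.088500   0.453000]
det(I−A) = Σ_j (I−A)_1j·C_1j = (0.90)(0.318750) + (0.00)(0.229375) + (-0.20)(0.018750) + (-0.10)(0.093000) = 0.273825
(I − A)⁻¹ = adj(I−A) / det(I−A) ≈
  [   1.1641     0.0931     0.3013     0.1863]
  [   0.8377     2.0670     0.6090     0.8007]
  [   0.0685     0.0055     1.1942     0.0110]
  [   0.3396     0.8272     0.3232     1.6543]
x = (I − A)⁻¹ d = adj(I−A)·d / det(I−A), with det(I−A) = 0.273825:
  x_R = (0.318750·640 + 0.025500·320 + 0.082500·640 + 0.051000·260) / 0.273825 = 278.22 / 0.273825 ≈ 1016.05
  x_F = (0.229375·640 + 0.566000·320 + 0.166750·640 + 0.219250·260) / 0.273825 = 491.645 / 0.273825 ≈ 1795.47
  x_S = (0.018750·640 + 0.001500·320 + 0.327000·640 + 0.003000·260) / 0.273825 = 222.54 / 0.273825 ≈ 812.71
  x_H = (0.093000·640 + 0.226500·320 + 0.088500·640 + 0.453000·260) / 0.273825 = 306.42 / 0.273825 ≈ 1119.04

x_R = 1016.05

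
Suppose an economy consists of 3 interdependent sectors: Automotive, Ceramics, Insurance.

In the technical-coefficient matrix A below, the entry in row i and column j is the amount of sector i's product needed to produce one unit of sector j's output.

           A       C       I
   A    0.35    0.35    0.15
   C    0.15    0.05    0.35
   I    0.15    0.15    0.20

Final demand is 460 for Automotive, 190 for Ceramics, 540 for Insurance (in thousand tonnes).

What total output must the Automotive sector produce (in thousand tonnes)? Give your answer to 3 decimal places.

x_A = 1403.669

I − A =
  [   0.65    -0.35    -0.15]
  [  -0.15     0.95    -0.35]
  [  -0.15    -0.15     0.80]
Cofactors of I−A, C_ij = (−1)^(i+j)·(minor ij) (rows/columns in the sector order above):
  C_11 = (0.95)(0.80) − (-0.35)(-0.15) = 0.7075
  C_12 = −[(-0.15)(0.80) − (-0.35)(-0.15)] = 0.1725
  C_13 = (-0.15)(-0.15) − (0.95)(-0.15) = 0.1650
  C_21 = −[(-0.35)(0.80) − (-0.15)(-0.15)] = 0.3025
  C_22 = (0.65)(0.80) − (-0.15)(-0.15) = 0.4975
  C_23 = −[(0.65)(-0.15) − (-0.35)(-0.15)] = 0.1500
  C_31 = (-0.35)(-0.35) − (-0.15)(0.95) = 0.2650
  C_32 = −[(0.65)(-0.35) − (-0.15)(-0.15)] = 0.2500
  C_33 = (0.65)(0.95) − (-0.35)(-0.15) = 0.5650
det(I−A) = Σ_j (I−A)_1j·C_1j = (0.65)(0.7075) + (-0.35)(0.1725) + (-0.15)(0.1650) = 0.37475
adj(I−A) = Cᵀ =
  [ 0.7075   0.3025   0.2650]
  [ 0.1725   0.4975   0.2500]
  [ 0.1650   0.1500   0.5650]
(I − A)⁻¹ = adj(I−A) / det(I−A) ≈
  [   1.8879     0.8072     0.7071]
  [   0.4603     1.3276     0.6671]
  [   0.4403     0.4003     1.5077]
x = (I − A)⁻¹ d = adj(I−A)·d / det(I−A), with det(I−A) = 0.37475:
  x_A = (0.7075·460 + 0.3025·190 + 0.2650·540) / 0.37475 = 526.025 / 0.37475 ≈ 1403.669
  x_C = (0.1725·460 + 0.4975·190 + 0.2500·540) / 0.37475 = 308.875 / 0.37475 ≈ 824.216
  x_I = (0.1650·460 + 0.1500·190 + 0.5650·540) / 0.37475 = 409.50 / 0.37475 ≈ 1092.728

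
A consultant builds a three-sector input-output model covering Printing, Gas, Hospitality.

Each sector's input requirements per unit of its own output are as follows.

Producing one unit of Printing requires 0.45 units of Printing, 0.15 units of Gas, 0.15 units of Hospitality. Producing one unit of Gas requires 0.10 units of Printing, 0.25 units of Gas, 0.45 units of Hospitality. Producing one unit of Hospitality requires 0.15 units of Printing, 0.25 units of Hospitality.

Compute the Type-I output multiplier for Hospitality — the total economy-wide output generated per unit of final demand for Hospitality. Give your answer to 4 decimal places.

m_H = 1.9640

I − A =
  [   0.55    -0.10    -0.15]
  [  -0.15     0.75     0.00]
  [  -0.15    -0.45     0.75]
Cofactors of I−A, C_ij = (−1)^(i+j)·(minor ij) (rows/columns in the sector order above):
  C_11 = (0.75)(0.75) − (0.00)(-0.45) = 0.5625
  C_12 = −[(-0.15)(0.75) − (0.00)(-0.15)] = 0.1125
  C_13 = (-0.15)(-0.45) − (0.75)(-0.15) = 0.1800
  C_21 = −[(-0.10)(0.75) − (-0.15)(-0.45)] = 0.1425
  C_22 = (0.55)(0.75) − (-0.15)(-0.15) = 0.3900
  C_23 = −[(0.55)(-0.45) − (-0.10)(-0.15)] = 0.2625
  C_31 = (-0.10)(0.00) − (-0.15)(0.75) = 0.1125
  C_32 = −[(0.55)(0.00) − (-0.15)(-0.15)] = 0.0225
  C_33 = (0.55)(0.75) − (-0.10)(-0.15) = 0.3975
det(I−A) = Σ_j (I−A)_1j·C_1j = (0.55)(0.5625) + (-0.10)(0.1125) + (-0.15)(0.1800) = 0.271125
adj(I−A) = Cᵀ =
  [ 0.5625   0.1425   0.1125]
  [ 0.1125   0.3900   0.0225]
  [ 0.1800   0.2625   0.3975]
(I − A)⁻¹ = adj(I−A) / det(I−A) ≈
  [   2.07469     0.52559     0.41494]
  [   0.41494     1.43845     0.08299]
  [   0.66390     0.96819     1.46611]
The output multiplier for sector j is the column-j sum of the Leontief inverse (I − A)⁻¹ = adj(I−A) / det(I−A).
Column H of adj(I−A): (0.1125, 0.0225, 0.3975); det(I−A) = 0.271125.
m_H = (0.1125 + 0.0225 + 0.3975) / 0.271125 = 0.5325 / 0.271125 ≈ 1.9640.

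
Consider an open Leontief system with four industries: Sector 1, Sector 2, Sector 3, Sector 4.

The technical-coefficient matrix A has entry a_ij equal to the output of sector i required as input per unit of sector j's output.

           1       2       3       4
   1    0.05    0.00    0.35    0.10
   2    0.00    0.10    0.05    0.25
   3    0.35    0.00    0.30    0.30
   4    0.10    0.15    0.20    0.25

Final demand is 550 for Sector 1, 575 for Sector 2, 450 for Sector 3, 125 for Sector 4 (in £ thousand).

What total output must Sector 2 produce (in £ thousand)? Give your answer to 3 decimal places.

I − A =
  [   0.95     0.00    -0.35    -0.10]
  [   0.00     0.90    -0.05    -0.25]
  [  -0.35     0.00     0.70    -0.30]
  [  -0.10    -0.15    -0.20     0.75]
Compute the cofactors C_ij = (−1)^(i+j)·(3×3 minor ij) of I−A; the adjugate is their transpose:
adj(I−A) = Cᵀ =
  [ 0.390000   0.026250   0.241875   0.157500]
  [ 0.049625   0.325375   0.091375   0.151625]
  [ 0.250125   0.048000   0.596625   0.288000]
  [ 0.128625   0.081375   0.209625   0.488250]
det(I−A) = Σ_j (I−A)_1j·C_1j = (0.95)(0.390000) + (0.00)(0.049625) + (-0.35)(0.250125) + (-0.10)(0.128625) = 0.27009375
(I − A)⁻¹ = adj(I−A) / det(I−A) ≈
  [   1.4439     0.0972     0.8955     0.5831]
  [   0.1837     1.2047     0.3383     0.5614]
  [   0.9261     0.1777     2.2090     1.0663]
  [   0.4762     0.3013     0.7761     1.8077]
x = (I − A)⁻¹ d = adj(I−A)·d / det(I−A), with det(I−A) = 0.27009375:
  x_1 = (0.390000·550 + 0.026250·575 + 0.241875·450 + 0.157500·125) / 0.27009375 = 358.125 / 0.27009375 ≈ 1325.928
  x_2 = (0.049625·550 + 0.325375·575 + 0.091375·450 + 0.151625·125) / 0.27009375 = 274.45625 / 0.27009375 ≈ 1016.152
  x_3 = (0.250125·550 + 0.048000·575 + 0.596625·450 + 0.288000·125) / 0.27009375 = 469.65 / 0.27009375 ≈ 1738.841
  x_4 = (0.128625·550 + 0.081375·575 + 0.209625·450 + 0.488250·125) / 0.27009375 = 272.896875 / 0.27009375 ≈ 1010.378

x_2 = 1016.152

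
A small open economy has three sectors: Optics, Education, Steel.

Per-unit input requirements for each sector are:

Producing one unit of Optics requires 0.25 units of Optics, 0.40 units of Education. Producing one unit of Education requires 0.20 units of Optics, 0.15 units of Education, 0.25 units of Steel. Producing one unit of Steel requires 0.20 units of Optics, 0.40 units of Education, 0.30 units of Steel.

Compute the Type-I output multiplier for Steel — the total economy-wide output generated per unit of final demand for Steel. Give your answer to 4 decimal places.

m_3 = 4.0220

I − A =
  [   0.75    -0.20    -0.20]
  [  -0.40     0.85    -0.40]
  [   0.00    -0.25     0.70]
Cofactors of I−A, C_ij = (−1)^(i+j)·(minor ij) (rows/columns in the sector order above):
  C_11 = (0.85)(0.70) − (-0.40)(-0.25) = 0.4950
  C_12 = −[(-0.40)(0.70) − (-0.40)(0.00)] = 0.2800
  C_13 = (-0.40)(-0.25) − (0.85)(0.00) = 0.1000
  C_21 = −[(-0.20)(0.70) − (-0.20)(-0.25)] = 0.1900
  C_22 = (0.75)(0.70) − (-0.20)(0.00) = 0.5250
  C_23 = −[(0.75)(-0.25) − (-0.20)(0.00)] = 0.1875
  C_31 = (-0.20)(-0.40) − (-0.20)(0.85) = 0.2500
  C_32 = −[(0.75)(-0.40) − (-0.20)(-0.40)] = 0.3800
  C_33 = (0.75)(0.85) − (-0.20)(-0.40) = 0.5575
det(I−A) = Σ_j (I−A)_1j·C_1j = (0.75)(0.4950) + (-0.20)(0.2800) + (-0.20)(0.1000) = 0.29525
adj(I−A) = Cᵀ =
  [ 0.4950   0.1900   0.2500]
  [ 0.2800   0.5250   0.3800]
  [ 0.1000   0.1875   0.5575]
(I − A)⁻¹ = adj(I−A) / det(I−A) ≈
  [   1.67655     0.64352     0.84674]
  [   0.94835     1.77815     1.28704]
  [   0.33870     0.63506     1.88823]
The output multiplier for sector j is the column-j sum of the Leontief inverse (I − A)⁻¹ = adj(I−A) / det(I−A).
Column 3 of adj(I−A): (0.2500, 0.3800, 0.5575); det(I−A) = 0.29525.
m_3 = (0.2500 + 0.3800 + 0.5575) / 0.29525 = 1.1875 / 0.29525 ≈ 4.0220.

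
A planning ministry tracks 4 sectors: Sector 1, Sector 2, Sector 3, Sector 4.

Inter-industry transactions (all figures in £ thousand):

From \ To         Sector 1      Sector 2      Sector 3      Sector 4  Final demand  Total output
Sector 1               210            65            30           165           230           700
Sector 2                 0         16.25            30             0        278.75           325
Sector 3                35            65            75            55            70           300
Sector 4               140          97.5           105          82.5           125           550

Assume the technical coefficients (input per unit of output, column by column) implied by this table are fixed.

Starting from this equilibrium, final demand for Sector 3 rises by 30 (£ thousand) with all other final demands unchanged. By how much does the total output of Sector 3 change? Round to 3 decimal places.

Δx_3 = 45.859

Technical coefficients a_ij = z_ij / X_j:
  a_11 = 210/700 = 0.30, a_21 = 0/700 = 0.00, a_31 = 35/700 = 0.05, a_41 = 140/700 = 0.20
  a_12 = 65/325 = 0.20, a_22 = 16.25/325 = 0.05, a_32 = 65/325 = 0.20, a_42 = 97.5/325 = 0.30
  a_13 = 30/300 = 0.10, a_23 = 30/300 = 0.10, a_33 = 75/300 = 0.25, a_43 = 105/300 = 0.35
  a_14 = 165/550 = 0.30, a_24 = 0/550 = 0.00, a_34 = 55/550 = 0.10, a_44 = 82.5/550 = 0.15
I − A =
  [   0.70    -0.20    -0.10    -0.30]
  [   0.00     0.95    -0.10     0.00]
  [  -0.05    -0.20     0.75    -0.10]
  [  -0.20    -0.30    -0.35     0.85]
Compute the cofactors C_ij = (−1)^(i+j)·(3×3 minor ij) of I−A; the adjugate is their transpose:
adj(I−A) = Cᵀ =
  [ 0.552375   0.229000   0.206500   0.219250]
  [ 0.006250   0.365250   0.053500   0.008500]
  [ 0.059375   0.145000   0.508250   0.080750]
  [ 0.156625   0.242500   0.276750   0.479000]
det(I−A) = Σ_j (I−A)_1j·C_1j = (0.70)(0.552375) + (-0.20)(0.006250) + (-0.10)(0.059375) + (-0.30)(0.156625) = 0.3324875
(I − A)⁻¹ = adj(I−A) / det(I−A) ≈
  [   1.6613     0.6887     0.6211     0.6594]
  [   0.0188     1.0985     0.1609     0.0256]
  [   0.1786     0.4361     1.5286     0.2429]
  [   0.4711     0.7294     0.8324     1.4407]
Δx = (I − A)⁻¹ Δd with Δd having +30 in the Sector 3 component and 0 elsewhere.
So Δx_3 = L_33 · (+30), where L_33 = adj(I−A)_33 / det(I−A) = 0.508250 / 0.3324875.
Δx_3 = 0.508250 × (+30) / 0.3324875 = 15.2475 / 0.3324875 ≈ 45.859.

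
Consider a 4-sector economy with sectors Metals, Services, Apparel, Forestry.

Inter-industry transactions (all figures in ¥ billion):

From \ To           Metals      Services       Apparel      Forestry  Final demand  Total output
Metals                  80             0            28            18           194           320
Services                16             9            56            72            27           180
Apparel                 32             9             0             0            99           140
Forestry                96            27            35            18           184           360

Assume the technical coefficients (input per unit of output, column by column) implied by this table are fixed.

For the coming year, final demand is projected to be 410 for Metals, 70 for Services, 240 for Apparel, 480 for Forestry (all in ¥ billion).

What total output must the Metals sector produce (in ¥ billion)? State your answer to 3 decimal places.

x_1 = 693.636

Technical coefficients a_ij = z_ij / X_j:
  a_11 = 80/320 = 0.25, a_21 = 16/320 = 0.05, a_31 = 32/320 = 0.10, a_41 = 96/320 = 0.30
  a_12 = 0/180 = 0.00, a_22 = 9/180 = 0.05, a_32 = 9/180 = 0.05, a_42 = 27/180 = 0.15
  a_13 = 28/140 = 0.20, a_23 = 56/140 = 0.40, a_33 = 0/140 = 0.00, a_43 = 35/140 = 0.25
  a_14 = 18/360 = 0.05, a_24 = 72/360 = 0.20, a_34 = 0/360 = 0.00, a_44 = 18/360 = 0.05
I − A =
  [   0.75     0.00    -0.20    -0.05]
  [  -0.05     0.95    -0.40    -0.20]
  [  -0.10    -0.05     1.00     0.00]
  [  -0.30    -0.15    -0.25     0.95]
Compute the cofactors C_ij = (−1)^(i+j)·(3×3 minor ij) of I−A; the adjugate is their transpose:
adj(I−A) = Cᵀ =
  [ 0.851000   0.017625   0.189375   0.048500]
  [ 0.150500   0.677250   0.338625   0.150500]
  [ 0.092625   0.035625   0.639750   0.012375]
  [ 0.316875   0.121875   0.281625   0.678000]
det(I−A) = Σ_j (I−A)_1j·C_1j = (0.75)(0.851000) + (0.00)(0.150500) + (-0.20)(0.092625) + (-0.05)(0.316875) = 0.60388125
(I − A)⁻¹ = adj(I−A) / det(I−A) ≈
  [   1.4092     0.0292     0.3136     0.0803]
  [   0.2492     1.1215     0.5607     0.2492]
  [   0.1534     0.0590     1.0594     0.0205]
  [   0.5247     0.2018     0.4664     1.1227]
x = (I − A)⁻¹ d = adj(I−A)·d / det(I−A), with det(I−A) = 0.60388125:
  x_1 = (0.851000·410 + 0.017625·70 + 0.189375·240 + 0.048500·480) / 0.60388125 = 418.87375 / 0.60388125 ≈ 693.636
  x_2 = (0.150500·410 + 0.677250·70 + 0.338625·240 + 0.150500·480) / 0.60388125 = 262.6225 / 0.60388125 ≈ 434.891
  x_3 = (0.092625·410 + 0.035625·70 + 0.639750·240 + 0.012375·480) / 0.60388125 = 199.95 / 0.60388125 ≈ 331.108
  x_4 = (0.316875·410 + 0.121875·70 + 0.281625·240 + 0.678000·480) / 0.60388125 = 531.48 / 0.60388125 ≈ 880.107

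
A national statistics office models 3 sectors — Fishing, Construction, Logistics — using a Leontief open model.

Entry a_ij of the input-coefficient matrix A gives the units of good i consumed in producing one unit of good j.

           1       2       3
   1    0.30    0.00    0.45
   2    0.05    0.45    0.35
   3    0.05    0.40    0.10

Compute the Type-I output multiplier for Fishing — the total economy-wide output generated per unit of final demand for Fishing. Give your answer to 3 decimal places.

m_1 = 2.047

I − A =
  [   0.70     0.00    -0.45]
  [  -0.05     0.55    -0.35]
  [  -0.05    -0.40     0.90]
Cofactors of I−A, C_ij = (−1)^(i+j)·(minor ij) (rows/columns in the sector order above):
  C_11 = (0.55)(0.90) − (-0.35)(-0.40) = 0.3550
  C_12 = −[(-0.05)(0.90) − (-0.35)(-0.05)] = 0.0625
  C_13 = (-0.05)(-0.40) − (0.55)(-0.05) = 0.0475
  C_21 = −[(0.00)(0.90) − (-0.45)(-0.40)] = 0.1800
  C_22 = (0.70)(0.90) − (-0.45)(-0.05) = 0.6075
  C_23 = −[(0.70)(-0.40) − (0.00)(-0.05)] = 0.2800
  C_31 = (0.00)(-0.35) − (-0.45)(0.55) = 0.2475
  C_32 = −[(0.70)(-0.35) − (-0.45)(-0.05)] = 0.2675
  C_33 = (0.70)(0.55) − (0.00)(-0.05) = 0.3850
det(I−A) = Σ_j (I−A)_1j·C_1j = (0.70)(0.3550) + (0.00)(0.0625) + (-0.45)(0.0475) = 0.227125
adj(I−A) = Cᵀ =
  [ 0.3550   0.1800   0.2475]
  [ 0.0625   0.6075   0.2675]
  [ 0.0475   0.2800   0.3850]
(I − A)⁻¹ = adj(I−A) / det(I−A) ≈
  [   1.5630     0.7925     1.0897]
  [   0.2752     2.6747     1.1778]
  [   0.2091     1.2328     1.6951]
The output multiplier for sector j is the column-j sum of the Leontief inverse (I − A)⁻¹ = adj(I−A) / det(I−A).
Column 1 of adj(I−A): (0.3550, 0.0625, 0.0475); det(I−A) = 0.227125.
m_1 = (0.3550 + 0.0625 + 0.0475) / 0.227125 = 0.465 / 0.227125 ≈ 2.047.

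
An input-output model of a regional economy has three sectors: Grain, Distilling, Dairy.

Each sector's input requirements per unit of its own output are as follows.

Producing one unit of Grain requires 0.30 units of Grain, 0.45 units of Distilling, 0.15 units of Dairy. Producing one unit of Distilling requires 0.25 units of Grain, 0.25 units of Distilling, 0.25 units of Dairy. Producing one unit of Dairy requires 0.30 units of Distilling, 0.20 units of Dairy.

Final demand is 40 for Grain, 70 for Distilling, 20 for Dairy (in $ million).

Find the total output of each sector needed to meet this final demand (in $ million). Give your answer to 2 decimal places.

I − A =
  [   0.70    -0.25     0.00]
  [  -0.45     0.75    -0.30]
  [  -0.15    -0.25     0.80]
Cofactors of I−A, C_ij = (−1)^(i+j)·(minor ij) (rows/columns in the sector order above):
  C_11 = (0.75)(0.80) − (-0.30)(-0.25) = 0.5250
  C_12 = −[(-0.45)(0.80) − (-0.30)(-0.15)] = 0.4050
  C_13 = (-0.45)(-0.25) − (0.75)(-0.15) = 0.2250
  C_21 = −[(-0.25)(0.80) − (0.00)(-0.25)] = 0.2000
  C_22 = (0.70)(0.80) − (0.00)(-0.15) = 0.5600
  C_23 = −[(0.70)(-0.25) − (-0.25)(-0.15)] = 0.2125
  C_31 = (-0.25)(-0.30) − (0.00)(0.75) = 0.0750
  C_32 = −[(0.70)(-0.30) − (0.00)(-0.45)] = 0.2100
  C_33 = (0.70)(0.75) − (-0.25)(-0.45) = 0.4125
det(I−A) = Σ_j (I−A)_1j·C_1j = (0.70)(0.5250) + (-0.25)(0.4050) + (0.00)(0.2250) = 0.26625
adj(I−A) = Cᵀ =
  [ 0.5250   0.2000   0.0750]
  [ 0.4050   0.5600   0.2100]
  [ 0.2250   0.2125   0.4125]
(I − A)⁻¹ = adj(I−A) / det(I−A) ≈
  [   1.9718     0.7512     0.2817]
  [   1.5211     2.1033     0.7887]
  [   0.8451     0.7981     1.5493]
x = (I − A)⁻¹ d = adj(I−A)·d / det(I−A), with det(I−A) = 0.26625:
  x_1 = (0.5250·40 + 0.2000·70 + 0.0750·20) / 0.26625 = 36.50 / 0.26625 ≈ 137.09
  x_2 = (0.4050·40 + 0.5600·70 + 0.2100·20) / 0.26625 = 59.60 / 0.26625 ≈ 223.85
  x_3 = (0.2250·40 + 0.2125·70 + 0.4125·20) / 0.26625 = 32.125 / 0.26625 ≈ 120.66

x_1 = 137.09, x_2 = 223.85, x_3 = 120.66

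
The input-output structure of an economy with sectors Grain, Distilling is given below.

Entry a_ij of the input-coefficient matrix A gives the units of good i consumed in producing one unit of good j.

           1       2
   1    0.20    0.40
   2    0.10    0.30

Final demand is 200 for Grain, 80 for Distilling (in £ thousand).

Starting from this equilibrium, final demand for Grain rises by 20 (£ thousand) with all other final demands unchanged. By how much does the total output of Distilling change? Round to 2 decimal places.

I − A =
  [   0.80    -0.40]
  [  -0.10     0.70]
det(I−A) = (0.80)(0.70) − (-0.40)(-0.10) = 0.5200
adj(I−A) = [[0.70, 0.40], [0.10, 0.80]]
(I − A)⁻¹ = adj(I−A) / det(I−A) ≈
  [   1.3462     0.7692]
  [   0.1923     1.5385]
Δx = (I − A)⁻¹ Δd with Δd having +20 in the Grain component and 0 elsewhere.
So Δx_2 = L_21 · (+20), where L_21 = adj(I−A)_21 / det(I−A) = 0.10 / 0.5200.
Δx_2 = 0.10 × (+20) / 0.5200 = 2.00 / 0.5200 ≈ 3.85.

Δx_2 = 3.85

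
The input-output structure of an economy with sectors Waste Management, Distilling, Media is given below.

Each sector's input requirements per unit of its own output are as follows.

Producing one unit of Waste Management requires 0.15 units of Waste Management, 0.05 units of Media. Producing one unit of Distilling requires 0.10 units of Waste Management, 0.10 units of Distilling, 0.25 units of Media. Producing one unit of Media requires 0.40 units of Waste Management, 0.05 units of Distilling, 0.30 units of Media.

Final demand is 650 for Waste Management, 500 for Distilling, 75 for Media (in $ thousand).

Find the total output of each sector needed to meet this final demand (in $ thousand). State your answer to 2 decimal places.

I − A =
  [   0.85    -0.10    -0.40]
  [   0.00     0.90    -0.05]
  [  -0.05    -0.25     0.70]
Cofactors of I−A, C_ij = (−1)^(i+j)·(minor ij) (rows/columns in the sector order above):
  C_11 = (0.90)(0.70) − (-0.05)(-0.25) = 0.6175
  C_12 = −[(0.00)(0.70) − (-0.05)(-0.05)] = 0.0025
  C_13 = (0.00)(-0.25) − (0.90)(-0.05) = 0.0450
  C_21 = −[(-0.10)(0.70) − (-0.40)(-0.25)] = 0.1700
  C_22 = (0.85)(0.70) − (-0.40)(-0.05) = 0.5750
  C_23 = −[(0.85)(-0.25) − (-0.10)(-0.05)] = 0.2175
  C_31 = (-0.10)(-0.05) − (-0.40)(0.90) = 0.3650
  C_32 = −[(0.85)(-0.05) − (-0.40)(0.00)] = 0.0425
  C_33 = (0.85)(0.90) − (-0.10)(0.00) = 0.7650
det(I−A) = Σ_j (I−A)_1j·C_1j = (0.85)(0.6175) + (-0.10)(0.0025) + (-0.40)(0.0450) = 0.506625
adj(I−A) = Cᵀ =
  [ 0.6175   0.1700   0.3650]
  [ 0.0025   0.5750   0.0425]
  [ 0.0450   0.2175   0.7650]
(I − A)⁻¹ = adj(I−A) / det(I−A) ≈
  [   1.2189     0.3356     0.7205]
  [   0.0049     1.1350     0.0839]
  [   0.0888     0.4293     1.5100]
x = (I − A)⁻¹ d = adj(I−A)·d / det(I−A), with det(I−A) = 0.506625:
  x_1 = (0.6175·650 + 0.1700·500 + 0.3650·75) / 0.506625 = 513.75 / 0.506625 ≈ 1014.06
  x_2 = (0.0025·650 + 0.5750·500 + 0.0425·75) / 0.506625 = 292.3125 / 0.506625 ≈ 576.98
  x_3 = (0.0450·650 + 0.2175·500 + 0.7650·75) / 0.506625 = 195.375 / 0.506625 ≈ 385.64

x_1 = 1014.06, x_2 = 576.98, x_3 = 385.64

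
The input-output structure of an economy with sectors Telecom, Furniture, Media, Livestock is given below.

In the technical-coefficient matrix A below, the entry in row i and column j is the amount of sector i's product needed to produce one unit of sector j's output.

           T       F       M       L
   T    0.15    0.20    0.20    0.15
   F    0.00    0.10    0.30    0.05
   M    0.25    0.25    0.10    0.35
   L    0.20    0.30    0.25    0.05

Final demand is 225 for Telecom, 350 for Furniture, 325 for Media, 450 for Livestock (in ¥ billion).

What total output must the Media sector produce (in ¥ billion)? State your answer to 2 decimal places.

x_M = 1465.88

I − A =
  [   0.85    -0.20    -0.20    -0.15]
  [   0.00     0.90    -0.30    -0.05]
  [  -0.25    -0.25     0.90    -0.35]
  [  -0.20    -0.30    -0.25     0.95]
Compute the cofactors C_ij = (−1)^(i+j)·(3×3 minor ij) of I−A; the adjugate is their transpose:
adj(I−A) = Cᵀ =
  [ 0.571375   0.271875   0.274750   0.205750]
  [ 0.104375   0.554500   0.245875   0.136250]
  [ 0.275500   0.356375   0.685000   0.314625]
  [ 0.225750   0.326125   0.315750   0.564750]
det(I−A) = Σ_j (I−A)_1j·C_1j = (0.85)(0.571375) + (-0.20)(0.104375) + (-0.20)(0.275500) + (-0.15)(0.225750) = 0.37583125
(I − A)⁻¹ = adj(I−A) / det(I−A) ≈
  [   1.5203     0.7234     0.7310     0.5475]
  [   0.2777     1.4754     0.6542     0.3625]
  [   0.7330     0.9482     1.8226     0.8371]
  [   0.6007     0.8677     0.8401     1.5027]
x = (I − A)⁻¹ d = adj(I−A)·d / det(I−A), with det(I−A) = 0.37583125:
  x_T = (0.571375·225 + 0.271875·350 + 0.274750·325 + 0.205750·450) / 0.37583125 = 405.596875 / 0.37583125 ≈ 1079.20
  x_F = (0.104375·225 + 0.554500·350 + 0.245875·325 + 0.136250·450) / 0.37583125 = 358.78125 / 0.37583125 ≈ 954.63
  x_M = (0.275500·225 + 0.356375·350 + 0.685000·325 + 0.314625·450) / 0.37583125 = 550.925 / 0.37583125 ≈ 1465.88
  x_L = (0.225750·225 + 0.326125·350 + 0.315750·325 + 0.564750·450) / 0.37583125 = 521.69375 / 0.37583125 ≈ 1388.11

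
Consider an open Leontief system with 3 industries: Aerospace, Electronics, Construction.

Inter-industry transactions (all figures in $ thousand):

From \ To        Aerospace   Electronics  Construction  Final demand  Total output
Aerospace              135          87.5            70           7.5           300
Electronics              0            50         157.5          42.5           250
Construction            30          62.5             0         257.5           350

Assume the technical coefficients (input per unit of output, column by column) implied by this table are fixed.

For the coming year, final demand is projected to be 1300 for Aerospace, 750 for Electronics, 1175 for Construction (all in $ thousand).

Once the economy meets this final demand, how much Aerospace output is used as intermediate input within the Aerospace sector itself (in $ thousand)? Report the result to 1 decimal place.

Technical coefficients a_ij = z_ij / X_j:
  a_AA = 135/300 = 0.45, a_EA = 0/300 = 0.00, a_CA = 30/300 = 0.10
  a_AE = 87.5/250 = 0.35, a_EE = 50/250 = 0.20, a_CE = 62.5/250 = 0.25
  a_AC = 70/350 = 0.20, a_EC = 157.5/350 = 0.45, a_CC = 0/350 = 0.00
I − A =
  [   0.55    -0.35    -0.20]
  [   0.00     0.80    -0.45]
  [  -0.10    -0.25     1.00]
Cofactors of I−A, C_ij = (−1)^(i+j)·(minor ij) (rows/columns in the sector order above):
  C_11 = (0.80)(1.00) − (-0.45)(-0.25) = 0.6875
  C_12 = −[(0.00)(1.00) − (-0.45)(-0.10)] = 0.0450
  C_13 = (0.00)(-0.25) − (0.80)(-0.10) = 0.0800
  C_21 = −[(-0.35)(1.00) − (-0.20)(-0.25)] = 0.4000
  C_22 = (0.55)(1.00) − (-0.20)(-0.10) = 0.5300
  C_23 = −[(0.55)(-0.25) − (-0.35)(-0.10)] = 0.1725
  C_31 = (-0.35)(-0.45) − (-0.20)(0.80) = 0.3175
  C_32 = −[(0.55)(-0.45) − (-0.20)(0.00)] = 0.2475
  C_33 = (0.55)(0.80) − (-0.35)(0.00) = 0.4400
det(I−A) = Σ_j (I−A)_1j·C_1j = (0.55)(0.6875) + (-0.35)(0.0450) + (-0.20)(0.0800) = 0.346375
adj(I−A) = Cᵀ =
  [ 0.6875   0.4000   0.3175]
  [ 0.0450   0.5300   0.2475]
  [ 0.0800   0.1725   0.4400]
(I − A)⁻¹ = adj(I−A) / det(I−A) ≈
  [   1.9848     1.1548     0.9166]
  [   0.1299     1.5301     0.7145]
  [   0.2310     0.4980     1.2703]
First solve x = (I − A)⁻¹ d = adj(I−A)·d / det(I−A); in particular x_A = (0.6875·1300 + 0.4000·750 + 0.3175·1175) / 0.346375 = 1566.8125 / 0.346375 ≈ 4523.457.
Intermediate flow from A to A: z_AA = a_AA · x_A = 0.45 × 1566.8125 / 0.346375 = 705.065625 / 0.346375 ≈ 2035.6.

z_AA = 2035.6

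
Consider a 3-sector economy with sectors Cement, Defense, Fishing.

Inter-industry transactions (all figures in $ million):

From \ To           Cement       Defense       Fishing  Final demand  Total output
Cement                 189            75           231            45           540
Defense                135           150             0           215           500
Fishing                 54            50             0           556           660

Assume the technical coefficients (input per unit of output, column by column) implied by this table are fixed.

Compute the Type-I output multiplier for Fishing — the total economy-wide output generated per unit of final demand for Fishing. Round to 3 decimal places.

m_3 = 1.952

Technical coefficients a_ij = z_ij / X_j:
  a_11 = 189/540 = 0.35, a_21 = 135/540 = 0.25, a_31 = 54/540 = 0.10
  a_12 = 75/500 = 0.15, a_22 = 150/500 = 0.30, a_32 = 50/500 = 0.10
  a_13 = 231/660 = 0.35, a_23 = 0/660 = 0.00, a_33 = 0/660 = 0.00
I − A =
  [   0.65    -0.15    -0.35]
  [  -0.25     0.70     0.00]
  [  -0.10    -0.10     1.00]
Cofactors of I−A, C_ij = (−1)^(i+j)·(minor ij) (rows/columns in the sector order above):
  C_11 = (0.70)(1.00) − (0.00)(-0.10) = 0.7000
  C_12 = −[(-0.25)(1.00) − (0.00)(-0.10)] = 0.2500
  C_13 = (-0.25)(-0.10) − (0.70)(-0.10) = 0.0950
  C_21 = −[(-0.15)(1.00) − (-0.35)(-0.10)] = 0.1850
  C_22 = (0.65)(1.00) − (-0.35)(-0.10) = 0.6150
  C_23 = −[(0.65)(-0.10) − (-0.15)(-0.10)] = 0.0800
  C_31 = (-0.15)(0.00) − (-0.35)(0.70) = 0.2450
  C_32 = −[(0.65)(0.00) − (-0.35)(-0.25)] = 0.0875
  C_33 = (0.65)(0.70) − (-0.15)(-0.25) = 0.4175
det(I−A) = Σ_j (I−A)_1j·C_1j = (0.65)(0.7000) + (-0.15)(0.2500) + (-0.35)(0.0950) = 0.38425
adj(I−A) = Cᵀ =
  [ 0.7000   0.1850   0.2450]
  [ 0.2500   0.6150   0.0875]
  [ 0.0950   0.0800   0.4175]
(I − A)⁻¹ = adj(I−A) / det(I−A) ≈
  [   1.8217     0.4815     0.6376]
  [   0.6506     1.6005     0.2277]
  [   0.2472     0.2082     1.0865]
The output multiplier for sector j is the column-j sum of the Leontief inverse (I − A)⁻¹ = adj(I−A) / det(I−A).
Column 3 of adj(I−A): (0.2450, 0.0875, 0.4175); det(I−A) = 0.38425.
m_3 = (0.2450 + 0.0875 + 0.4175) / 0.38425 = 0.75 / 0.38425 ≈ 1.952.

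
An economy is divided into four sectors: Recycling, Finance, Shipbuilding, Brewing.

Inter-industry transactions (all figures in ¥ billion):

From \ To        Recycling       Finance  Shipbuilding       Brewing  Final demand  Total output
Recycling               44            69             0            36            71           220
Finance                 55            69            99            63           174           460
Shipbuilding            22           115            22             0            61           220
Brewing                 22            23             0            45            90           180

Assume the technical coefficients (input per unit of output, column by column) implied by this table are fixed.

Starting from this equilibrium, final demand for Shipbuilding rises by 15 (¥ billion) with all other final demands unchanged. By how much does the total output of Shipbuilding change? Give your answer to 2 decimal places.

Technical coefficients a_ij = z_ij / X_j:
  a_11 = 44/220 = 0.20, a_21 = 55/220 = 0.25, a_31 = 22/220 = 0.10, a_41 = 22/220 = 0.10
  a_12 = 69/460 = 0.15, a_22 = 69/460 = 0.15, a_32 = 115/460 = 0.25, a_42 = 23/460 = 0.05
  a_13 = 0/220 = 0.00, a_23 = 99/220 = 0.45, a_33 = 22/220 = 0.10, a_43 = 0/220 = 0.00
  a_14 = 36/180 = 0.20, a_24 = 63/180 = 0.35, a_34 = 0/180 = 0.00, a_44 = 45/180 = 0.25
I − A =
  [   0.80    -0.15     0.00    -0.20]
  [  -0.25     0.85    -0.45    -0.35]
  [  -0.10    -0.25     0.90     0.00]
  [  -0.10    -0.05     0.00     0.75]
Compute the cofactors C_ij = (−1)^(i+j)·(3×3 minor ij) of I−A; the adjugate is their transpose:
adj(I−A) = Cᵀ =
  [ 0.473625   0.110250   0.055125   0.177750]
  [ 0.234000   0.522000   0.261000   0.306000]
  [ 0.117625   0.157250   0.443125   0.104750]
  [ 0.078750   0.049500   0.024750   0.481500]
det(I−A) = Σ_j (I−A)_1j·C_1j = (0.80)(0.473625) + (-0.15)(0.234000) + (0.00)(0.117625) + (-0.20)(0.078750) = 0.32805
(I − A)⁻¹ = adj(I−A) / det(I−A) ≈
  [   1.4438     0.3361     0.1680     0.5418]
  [   0.7133     1.5912     0.7956     0.9328]
  [   0.3586     0.4793     1.3508     0.3193]
  [   0.2401     0.1509     0.0754     1.4678]
Δx = (I − A)⁻¹ Δd with Δd having +15 in the Shipbuilding component and 0 elsewhere.
So Δx_3 = L_33 · (+15), where L_33 = adj(I−A)_33 / det(I−A) = 0.443125 / 0.32805.
Δx_3 = 0.443125 × (+15) / 0.32805 = 6.646875 / 0.32805 ≈ 20.26.

Δx_3 = 20.26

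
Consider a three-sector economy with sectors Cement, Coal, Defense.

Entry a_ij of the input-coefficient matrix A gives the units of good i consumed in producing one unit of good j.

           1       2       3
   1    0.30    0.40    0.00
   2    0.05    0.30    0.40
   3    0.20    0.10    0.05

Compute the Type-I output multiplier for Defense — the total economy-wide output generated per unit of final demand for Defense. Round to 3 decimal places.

I − A =
  [   0.70    -0.40     0.00]
  [  -0.05     0.70    -0.40]
  [  -0.20    -0.10     0.95]
Cofactors of I−A, C_ij = (−1)^(i+j)·(minor ij) (rows/columns in the sector order above):
  C_11 = (0.70)(0.95) − (-0.40)(-0.10) = 0.6250
  C_12 = −[(-0.05)(0.95) − (-0.40)(-0.20)] = 0.1275
  C_13 = (-0.05)(-0.10) − (0.70)(-0.20) = 0.1450
  C_21 = −[(-0.40)(0.95) − (0.00)(-0.10)] = 0.3800
  C_22 = (0.70)(0.95) − (0.00)(-0.20) = 0.6650
  C_23 = −[(0.70)(-0.10) − (-0.40)(-0.20)] = 0.1500
  C_31 = (-0.40)(-0.40) − (0.00)(0.70) = 0.1600
  C_32 = −[(0.70)(-0.40) − (0.00)(-0.05)] = 0.2800
  C_33 = (0.70)(0.70) − (-0.40)(-0.05) = 0.4700
det(I−A) = Σ_j (I−A)_1j·C_1j = (0.70)(0.6250) + (-0.40)(0.1275) + (0.00)(0.1450) = 0.3865
adj(I−A) = Cᵀ =
  [ 0.6250   0.3800   0.1600]
  [ 0.1275   0.6650   0.2800]
  [ 0.1450   0.1500   0.4700]
(I − A)⁻¹ = adj(I−A) / det(I−A) ≈
  [   1.6171     0.9832     0.4140]
  [   0.3299     1.7206     0.7245]
  [   0.3752     0.3881     1.2160]
The output multiplier for sector j is the column-j sum of the Leontief inverse (I − A)⁻¹ = adj(I−A) / det(I−A).
Column 3 of adj(I−A): (0.1600, 0.2800, 0.4700); det(I−A) = 0.3865.
m_3 = (0.1600 + 0.2800 + 0.4700) / 0.3865 = 0.91 / 0.3865 ≈ 2.354.

m_3 = 2.354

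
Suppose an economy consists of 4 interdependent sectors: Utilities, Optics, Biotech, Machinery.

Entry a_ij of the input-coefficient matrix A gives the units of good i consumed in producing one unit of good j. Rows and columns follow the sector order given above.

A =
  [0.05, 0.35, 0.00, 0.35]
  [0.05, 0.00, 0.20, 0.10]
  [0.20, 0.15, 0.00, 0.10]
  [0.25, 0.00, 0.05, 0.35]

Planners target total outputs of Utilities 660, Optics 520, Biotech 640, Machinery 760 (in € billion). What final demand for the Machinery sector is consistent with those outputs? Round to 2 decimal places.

I − A =
  [   0.95    -0.35     0.00    -0.35]
  [  -0.05     1.00    -0.20    -0.10]
  [  -0.20    -0.15     1.00    -0.10]
  [  -0.25     0.00    -0.05     0.65]
d = (I − A) x:
  d_U = (+0.95)·660 + (-0.35)·520 + (+0.00)·640 + (-0.35)·760 = 179.00
  d_O = (-0.05)·660 + (+1.00)·520 + (-0.20)·640 + (-0.10)·760 = 283.00
  d_B = (-0.20)·660 + (-0.15)·520 + (+1.00)·640 + (-0.10)·760 = 354.00
  d_M = (-0.25)·660 + (+0.00)·520 + (-0.05)·640 + (+0.65)·760 = 297.00

d_M = 297.00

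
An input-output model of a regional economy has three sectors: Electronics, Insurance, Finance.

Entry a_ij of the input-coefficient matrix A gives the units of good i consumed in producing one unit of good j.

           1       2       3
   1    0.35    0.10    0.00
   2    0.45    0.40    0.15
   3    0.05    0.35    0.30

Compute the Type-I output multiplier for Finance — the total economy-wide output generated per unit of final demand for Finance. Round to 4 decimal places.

m_3 = 2.2142

I − A =
  [   0.65    -0.10     0.00]
  [  -0.45     0.60    -0.15]
  [  -0.05    -0.35     0.70]
Cofactors of I−A, C_ij = (−1)^(i+j)·(minor ij) (rows/columns in the sector order above):
  C_11 = (0.60)(0.70) − (-0.15)(-0.35) = 0.3675
  C_12 = −[(-0.45)(0.70) − (-0.15)(-0.05)] = 0.3225
  C_13 = (-0.45)(-0.35) − (0.60)(-0.05) = 0.1875
  C_21 = −[(-0.10)(0.70) − (0.00)(-0.35)] = 0.0700
  C_22 = (0.65)(0.70) − (0.00)(-0.05) = 0.4550
  C_23 = −[(0.65)(-0.35) − (-0.10)(-0.05)] = 0.2325
  C_31 = (-0.10)(-0.15) − (0.00)(0.60) = 0.0150
  C_32 = −[(0.65)(-0.15) − (0.00)(-0.45)] = 0.0975
  C_33 = (0.65)(0.60) − (-0.10)(-0.45) = 0.3450
det(I−A) = Σ_j (I−A)_1j·C_1j = (0.65)(0.3675) + (-0.10)(0.3225) + (0.00)(0.1875) = 0.206625
adj(I−A) = Cᵀ =
  [ 0.3675   0.0700   0.0150]
  [ 0.3225   0.4550   0.0975]
  [ 0.1875   0.2325   0.3450]
(I − A)⁻¹ = adj(I−A) / det(I−A) ≈
  [   1.77858     0.33878     0.07260]
  [   1.56080     2.20206     0.47187]
  [   0.90744     1.12523     1.66969]
The output multiplier for sector j is the column-j sum of the Leontief inverse (I − A)⁻¹ = adj(I−A) / det(I−A).
Column 3 of adj(I−A): (0.0150, 0.0975, 0.3450); det(I−A) = 0.206625.
m_3 = (0.0150 + 0.0975 + 0.3450) / 0.206625 = 0.4575 / 0.206625 ≈ 2.2142.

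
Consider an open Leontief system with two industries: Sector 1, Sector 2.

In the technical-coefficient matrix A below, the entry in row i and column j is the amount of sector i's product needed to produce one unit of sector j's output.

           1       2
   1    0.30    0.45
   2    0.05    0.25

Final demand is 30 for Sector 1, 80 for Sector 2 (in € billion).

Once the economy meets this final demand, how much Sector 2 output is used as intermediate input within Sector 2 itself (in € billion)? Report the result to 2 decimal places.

z_22 = 28.61

I − A =
  [   0.70    -0.45]
  [  -0.05     0.75]
det(I−A) = (0.70)(0.75) − (-0.45)(-0.05) = 0.5025
adj(I−A) = [[0.75, 0.45], [0.05, 0.70]]
(I − A)⁻¹ = adj(I−A) / det(I−A) ≈
  [   1.4925     0.8955]
  [   0.0995     1.3930]
First solve x = (I − A)⁻¹ d = adj(I−A)·d / det(I−A); in particular x_2 = (0.05·30 + 0.70·80) / 0.5025 = 57.50 / 0.5025 ≈ 114.4279.
Intermediate flow from 2 to 2: z_22 = a_22 · x_2 = 0.25 × 57.50 / 0.5025 = 14.375 / 0.5025 ≈ 28.61.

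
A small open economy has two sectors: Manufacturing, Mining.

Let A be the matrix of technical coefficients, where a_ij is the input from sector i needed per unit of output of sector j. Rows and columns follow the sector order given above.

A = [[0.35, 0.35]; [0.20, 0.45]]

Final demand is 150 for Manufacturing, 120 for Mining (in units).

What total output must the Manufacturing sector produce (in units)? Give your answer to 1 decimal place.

I − A =
  [   0.65    -0.35]
  [  -0.20     0.55]
det(I−A) = (0.65)(0.55) − (-0.35)(-0.20) = 0.2875
adj(I−A) = [[0.55, 0.35], [0.20, 0.65]]
(I − A)⁻¹ = adj(I−A) / det(I−A) ≈
  [   1.9130     1.2174]
  [   0.6957     2.2609]
x = (I − A)⁻¹ d = adj(I−A)·d / det(I−A), with det(I−A) = 0.2875:
  x_1 = (0.55·150 + 0.35·120) / 0.2875 = 124.50 / 0.2875 ≈ 433.0
  x_2 = (0.20·150 + 0.65·120) / 0.2875 = 108.00 / 0.2875 ≈ 375.7

x_1 = 433.0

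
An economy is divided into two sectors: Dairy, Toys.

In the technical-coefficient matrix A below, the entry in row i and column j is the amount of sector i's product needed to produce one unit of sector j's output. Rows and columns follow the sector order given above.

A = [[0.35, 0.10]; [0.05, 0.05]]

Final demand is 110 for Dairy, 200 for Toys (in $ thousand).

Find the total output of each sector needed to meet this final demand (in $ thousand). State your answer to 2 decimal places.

I − A =
  [   0.65    -0.10]
  [  -0.05     0.95]
det(I−A) = (0.65)(0.95) − (-0.10)(-0.05) = 0.6125
adj(I−A) = [[0.95, 0.10], [0.05, 0.65]]
(I − A)⁻¹ = adj(I−A) / det(I−A) ≈
  [   1.5510     0.1633]
  [   0.0816     1.0612]
x = (I − A)⁻¹ d = adj(I−A)·d / det(I−A), with det(I−A) = 0.6125:
  x_1 = (0.95·110 + 0.10·200) / 0.6125 = 124.50 / 0.6125 ≈ 203.27
  x_2 = (0.05·110 + 0.65·200) / 0.6125 = 135.50 / 0.6125 ≈ 221.22

x_1 = 203.27, x_2 = 221.22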